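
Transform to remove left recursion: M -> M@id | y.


Left-recursive alternatives: M@id; non-recursive: y
Introduce M': M -> yM', M' -> @idM' | ε


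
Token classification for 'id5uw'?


Pattern: letter/underscore followed by alphanumerics, not a keyword
Type: IDENTIFIER


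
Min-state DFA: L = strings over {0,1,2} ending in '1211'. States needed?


Track the longest suffix of input matching a prefix of '1211': 5 classes (prefixes of length 0..4)
Minimal DFA: 5 states


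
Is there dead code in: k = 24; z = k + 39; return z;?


k is read by z's definition; z is returned
No dead code


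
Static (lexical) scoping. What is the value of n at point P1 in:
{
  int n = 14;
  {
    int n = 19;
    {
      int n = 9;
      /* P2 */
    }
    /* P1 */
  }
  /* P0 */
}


n declared in the same block as P1
n = 19


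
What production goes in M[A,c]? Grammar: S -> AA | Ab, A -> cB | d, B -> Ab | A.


For [A, c]: 'c' ∈ FIRST(cB)
Entry: A -> cB


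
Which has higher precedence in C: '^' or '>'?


'>' is relational (level 7); '^' is bitwise XOR (level 4)
Higher level binds tighter
'>' has higher precedence than '^'


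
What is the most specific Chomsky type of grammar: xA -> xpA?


LHS has context (more than one symbol) and |LHS| ≤ |RHS|
Classification: Type 1 (Context-Sensitive)


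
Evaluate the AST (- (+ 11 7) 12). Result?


Evaluate inner: (+ 11 7) = 18
Evaluate root: (- 18 12) = 6
Result: 6


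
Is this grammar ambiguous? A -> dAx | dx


balanced d^n…x^n: each string has a unique parse
Unambiguous


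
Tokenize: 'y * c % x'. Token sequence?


Scan left to right, longest-match per lexeme
Tokens: ID(y), OP(*), ID(c), OP(%), ID(x)


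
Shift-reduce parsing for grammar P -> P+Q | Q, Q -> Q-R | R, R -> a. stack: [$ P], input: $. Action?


start symbol P on stack, input exhausted
Action: accept


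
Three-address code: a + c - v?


Break into single-operator statements:
t1 = a + c
t2 = t1 - v


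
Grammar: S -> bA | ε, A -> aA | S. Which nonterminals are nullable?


A nonterminal is nullable iff some alternative derives ε (directly, or every symbol in it is nullable)
Nullable: {A, S}


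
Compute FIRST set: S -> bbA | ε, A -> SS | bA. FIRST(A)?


Per alternative of A: FIRST(SS) = {b, ε}; FIRST(bA) = {b}
FIRST(A) = {b, ε}


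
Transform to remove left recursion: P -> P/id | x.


Left-recursive alternatives: P/id; non-recursive: x
Introduce P': P -> xP', P' -> /idP' | ε


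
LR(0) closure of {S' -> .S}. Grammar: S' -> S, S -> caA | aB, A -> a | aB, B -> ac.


Start: S' -> .S
For each item with dot before a nonterminal B, add B -> .γ for every B-production
Closure: [S' -> .S, S -> .caA, S -> .aB]


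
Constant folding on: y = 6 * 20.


6 * 20 = 120 at compile time
Optimized: y = 120


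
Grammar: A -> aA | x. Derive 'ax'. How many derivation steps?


Derivation: A => aA => ax
Steps: 2


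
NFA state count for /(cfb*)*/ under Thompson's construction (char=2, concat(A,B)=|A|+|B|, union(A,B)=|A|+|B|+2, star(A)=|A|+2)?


Syntax tree has 3 char leaf(s), 0 union(s), 2 star(s)
chars contribute 3×2 = 6; each union adds +2; each star adds +2
Total: 6 + 0 + 4 = 10 states


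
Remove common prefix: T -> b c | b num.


Common prefix: 'b'
Factored: T -> b T', T' -> c | num


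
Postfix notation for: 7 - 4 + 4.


Left to right (same or higher precedence on left)
Postfix: 7 4 - 4 +


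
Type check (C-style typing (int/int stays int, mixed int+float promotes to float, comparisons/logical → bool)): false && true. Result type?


Operand types: bool && bool
Rule: logical operators take bool operands and yield bool
Result type: bool


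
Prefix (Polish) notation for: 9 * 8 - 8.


left-to-right (same/higher precedence on left): tree is (- (* 9 8) 8)
Prefix: - * 9 8 8


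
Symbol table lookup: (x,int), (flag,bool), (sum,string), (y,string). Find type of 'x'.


Lookup 'x' → type int


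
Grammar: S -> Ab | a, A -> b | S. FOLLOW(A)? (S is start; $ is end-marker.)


$ ∈ FOLLOW(S). For each A -> αBβ: add FIRST(β)\{ε} to FOLLOW(B); if β nullable, add FOLLOW(A).
FOLLOW(A) = {b}


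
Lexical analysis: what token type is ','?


Pattern: delimiter/punctuation
Type: PUNCTUATION


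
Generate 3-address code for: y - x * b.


Break into single-operator statements:
t1 = x * b
t2 = y - t1


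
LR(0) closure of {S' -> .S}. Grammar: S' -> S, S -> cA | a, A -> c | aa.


Start: S' -> .S
For each item with dot before a nonterminal B, add B -> .γ for every B-production
Closure: [S' -> .S, S -> .cA, S -> .a]


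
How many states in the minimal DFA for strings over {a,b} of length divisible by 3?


Track length mod 3: states 0..2, accept at 0
Minimal DFA: 3 states


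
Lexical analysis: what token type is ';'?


Pattern: delimiter/punctuation
Type: PUNCTUATION


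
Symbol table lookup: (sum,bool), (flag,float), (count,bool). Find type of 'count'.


Lookup 'count' → type bool


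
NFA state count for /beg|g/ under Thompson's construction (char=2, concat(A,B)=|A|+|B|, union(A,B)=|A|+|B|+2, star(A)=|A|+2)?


Syntax tree has 4 char leaf(s), 1 union(s), 0 star(s)
chars contribute 4×2 = 8; each union adds +2; each star adds +2
Total: 8 + 2 + 0 = 10 states


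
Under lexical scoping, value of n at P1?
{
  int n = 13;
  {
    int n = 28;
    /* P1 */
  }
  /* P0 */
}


n declared in the same block as P1
n = 28


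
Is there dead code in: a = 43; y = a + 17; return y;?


a is read by y's definition; y is returned
No dead code


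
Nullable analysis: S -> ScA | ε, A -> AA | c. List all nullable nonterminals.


A nonterminal is nullable iff some alternative derives ε (directly, or every symbol in it is nullable)
Nullable: {S}


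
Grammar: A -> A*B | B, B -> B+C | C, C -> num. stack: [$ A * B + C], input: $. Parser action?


handle 'B+C' on top
Action: reduce (B -> B+C)


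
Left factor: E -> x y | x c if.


Common prefix: 'x'
Factored: E -> x E', E' -> y | c if


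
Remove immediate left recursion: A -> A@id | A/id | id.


Left-recursive alternatives: A@id, A/id; non-recursive: id
Introduce A': A -> idA', A' -> @idA' | /idA' | ε


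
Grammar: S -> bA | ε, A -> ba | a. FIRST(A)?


Per alternative of A: FIRST(ba) = {b}; FIRST(a) = {a}
FIRST(A) = {a, b}


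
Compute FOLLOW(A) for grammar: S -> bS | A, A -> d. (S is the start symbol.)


$ ∈ FOLLOW(S). For each A -> αBβ: add FIRST(β)\{ε} to FOLLOW(B); if β nullable, add FOLLOW(A).
FOLLOW(A) = {$}


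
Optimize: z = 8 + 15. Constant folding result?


8 + 15 = 23 at compile time
Optimized: z = 23


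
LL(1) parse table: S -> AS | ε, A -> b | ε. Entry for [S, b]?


For [S, b]: 'b' ∈ FIRST(AS)
Entry: S -> AS


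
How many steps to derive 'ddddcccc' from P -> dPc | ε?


Derivation: P => dPc => ddPcc => dddPccc => ddddPcccc => ddddcccc
Steps: 5


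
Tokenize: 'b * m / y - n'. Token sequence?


Scan left to right, longest-match per lexeme
Tokens: ID(b), OP(*), ID(m), OP(/), ID(y), OP(-), ID(n)


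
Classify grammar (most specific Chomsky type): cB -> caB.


LHS has context (more than one symbol) and |LHS| ≤ |RHS|
Classification: Type 1 (Context-Sensitive)


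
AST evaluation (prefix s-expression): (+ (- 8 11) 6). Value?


Evaluate inner: (- 8 11) = -3
Evaluate root: (+ -3 6) = 3
Result: 3


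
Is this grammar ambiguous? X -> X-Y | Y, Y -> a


precedence layered via separate nonterminal Y: deterministic
Unambiguous


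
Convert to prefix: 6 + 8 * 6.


'*' binds tighter: tree is (+ 6 (* 8 6))
Prefix: + 6 * 8 6


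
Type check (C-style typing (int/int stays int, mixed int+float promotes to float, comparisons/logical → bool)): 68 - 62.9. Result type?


Operand types: int - float
Rule: mixed int/float promotes to float; int/int stays int
Result type: float


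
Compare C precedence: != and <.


'<' is relational (level 7); '!=' is equality (level 6)
Higher level binds tighter
'<' has higher precedence than '!='


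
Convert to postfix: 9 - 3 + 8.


Left to right (same or higher precedence on left)
Postfix: 9 3 - 8 +


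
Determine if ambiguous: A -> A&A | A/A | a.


'a&a/a' has two parse trees (no precedence encoded between & and /)
Ambiguous


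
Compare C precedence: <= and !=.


'<=' is relational (level 7); '!=' is equality (level 6)
Higher level binds tighter
'<=' has higher precedence than '!='


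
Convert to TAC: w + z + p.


Break into single-operator statements:
t1 = w + z
t2 = t1 + p


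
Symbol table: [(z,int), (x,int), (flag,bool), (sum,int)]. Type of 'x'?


Lookup 'x' → type int


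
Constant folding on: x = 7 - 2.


7 - 2 = 5 at compile time
Optimized: x = 5


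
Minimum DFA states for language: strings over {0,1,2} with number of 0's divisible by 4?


Track (count of 0) mod 4: states 0..3, accept at 0
Minimal DFA: 4 states


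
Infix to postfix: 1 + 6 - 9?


Left to right (same or higher precedence on left)
Postfix: 1 6 + 9 -


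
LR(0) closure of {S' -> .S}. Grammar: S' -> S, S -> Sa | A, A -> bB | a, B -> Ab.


Start: S' -> .S
For each item with dot before a nonterminal B, add B -> .γ for every B-production
Closure: [S' -> .S, S -> .Sa, S -> .A, A -> .bB, A -> .a]


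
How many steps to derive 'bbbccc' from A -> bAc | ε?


Derivation: A => bAc => bbAcc => bbbAccc => bbbccc
Steps: 4


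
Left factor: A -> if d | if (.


Common prefix: 'if'
Factored: A -> if A', A' -> d | (


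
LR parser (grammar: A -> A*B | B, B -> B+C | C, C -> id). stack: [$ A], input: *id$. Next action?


shift '*' to continue A -> A*B
Action: shift


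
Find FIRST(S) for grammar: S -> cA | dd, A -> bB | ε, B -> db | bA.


Per alternative of S: FIRST(cA) = {c}; FIRST(dd) = {d}
FIRST(S) = {c, d}


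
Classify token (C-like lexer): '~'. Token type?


Pattern: operator symbol
Type: OPERATOR


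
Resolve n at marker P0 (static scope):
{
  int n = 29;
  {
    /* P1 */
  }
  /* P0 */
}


n declared in the same block as P0
n = 29


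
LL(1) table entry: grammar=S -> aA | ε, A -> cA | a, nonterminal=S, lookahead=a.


For [S, a]: 'a' ∈ FIRST(aA)
Entry: S -> aA


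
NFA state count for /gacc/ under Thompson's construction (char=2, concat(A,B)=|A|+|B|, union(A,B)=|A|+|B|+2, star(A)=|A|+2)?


Syntax tree has 4 char leaf(s), 0 union(s), 0 star(s)
chars contribute 4×2 = 8; each union adds +2; each star adds +2
Total: 8 + 0 + 0 = 8 states


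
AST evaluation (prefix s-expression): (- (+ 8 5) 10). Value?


Evaluate inner: (+ 8 5) = 13
Evaluate root: (- 13 10) = 3
Result: 3


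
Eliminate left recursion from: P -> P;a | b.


Left-recursive alternatives: P;a; non-recursive: b
Introduce P': P -> bP', P' -> ;aP' | ε


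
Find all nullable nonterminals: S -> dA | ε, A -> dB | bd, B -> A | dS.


A nonterminal is nullable iff some alternative derives ε (directly, or every symbol in it is nullable)
Nullable: {S}


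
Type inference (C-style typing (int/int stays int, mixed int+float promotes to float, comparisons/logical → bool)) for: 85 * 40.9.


Operand types: int * float
Rule: mixed int/float promotes to float; int/int stays int
Result type: float


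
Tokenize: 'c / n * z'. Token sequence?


Scan left to right, longest-match per lexeme
Tokens: ID(c), OP(/), ID(n), OP(*), ID(z)


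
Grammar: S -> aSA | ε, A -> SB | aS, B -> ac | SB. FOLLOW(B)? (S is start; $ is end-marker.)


$ ∈ FOLLOW(S). For each A -> αBβ: add FIRST(β)\{ε} to FOLLOW(B); if β nullable, add FOLLOW(A).
FOLLOW(B) = {$, a}


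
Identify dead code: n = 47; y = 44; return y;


n is assigned but never read
Dead: 'n = 47'


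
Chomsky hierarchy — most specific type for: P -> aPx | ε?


Single nonterminal LHS, but a^n x^n is not regular
Classification: Type 2 (Context-Free)


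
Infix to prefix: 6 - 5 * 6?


'*' binds tighter: tree is (- 6 (* 5 6))
Prefix: - 6 * 5 6


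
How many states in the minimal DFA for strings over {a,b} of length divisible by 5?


Track length mod 5: states 0..4, accept at 0
Minimal DFA: 5 states


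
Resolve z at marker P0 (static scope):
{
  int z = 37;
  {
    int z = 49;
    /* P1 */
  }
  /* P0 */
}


z declared in the same block as P0
z = 37


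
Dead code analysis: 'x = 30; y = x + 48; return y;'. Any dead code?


x is read by y's definition; y is returned
No dead code


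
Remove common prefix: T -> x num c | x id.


Common prefix: 'x'
Factored: T -> x T', T' -> num c | id


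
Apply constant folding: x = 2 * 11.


2 * 11 = 22 at compile time
Optimized: x = 22


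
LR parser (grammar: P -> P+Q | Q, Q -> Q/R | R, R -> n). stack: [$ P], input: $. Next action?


start symbol P on stack, input exhausted
Action: accept


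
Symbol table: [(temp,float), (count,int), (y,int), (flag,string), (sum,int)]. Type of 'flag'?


Lookup 'flag' → type string


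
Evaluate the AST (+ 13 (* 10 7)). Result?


Evaluate inner: (* 10 7) = 70
Evaluate root: (+ 13 70) = 83
Result: 83


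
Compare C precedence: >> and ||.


'>>' is shift (level 8); '||' is logical OR (level 1)
Higher level binds tighter
'>>' has higher precedence than '||'


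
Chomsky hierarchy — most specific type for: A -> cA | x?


Right-linear: every RHS is a terminal or a terminal followed by one nonterminal
Classification: Type 3 (Regular)


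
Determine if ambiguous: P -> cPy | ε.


balanced c^n…y^n: each string has a unique parse
Unambiguous


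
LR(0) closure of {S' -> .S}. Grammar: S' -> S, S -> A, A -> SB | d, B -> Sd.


Start: S' -> .S
For each item with dot before a nonterminal B, add B -> .γ for every B-production
Closure: [S' -> .S, S -> .A, A -> .SB, A -> .d]


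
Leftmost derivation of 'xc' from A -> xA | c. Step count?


Derivation: A => xA => xc
Steps: 2


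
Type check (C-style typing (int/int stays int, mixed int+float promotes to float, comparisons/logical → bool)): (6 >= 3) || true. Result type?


Operand types: bool || bool
Rule: logical operators take bool operands and yield bool
Result type: bool


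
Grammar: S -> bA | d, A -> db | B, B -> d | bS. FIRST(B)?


Per alternative of B: FIRST(d) = {d}; FIRST(bS) = {b}
FIRST(B) = {b, d}


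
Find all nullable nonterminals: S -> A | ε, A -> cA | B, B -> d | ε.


A nonterminal is nullable iff some alternative derives ε (directly, or every symbol in it is nullable)
Nullable: {A, B, S}


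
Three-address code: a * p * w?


Break into single-operator statements:
t1 = a * p
t2 = t1 * w


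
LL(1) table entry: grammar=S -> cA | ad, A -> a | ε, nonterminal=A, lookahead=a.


For [A, a]: 'a' ∈ FIRST(a)
Entry: A -> a


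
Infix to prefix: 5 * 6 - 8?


left-to-right (same/higher precedence on left): tree is (- (* 5 6) 8)
Prefix: - * 5 6 8


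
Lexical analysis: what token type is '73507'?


Pattern: digits only
Type: INTEGER_LITERAL


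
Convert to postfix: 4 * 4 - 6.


Left to right (same or higher precedence on left)
Postfix: 4 4 * 6 -


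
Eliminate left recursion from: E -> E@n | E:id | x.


Left-recursive alternatives: E@n, E:id; non-recursive: x
Introduce E': E -> xE', E' -> @nE' | :idE' | ε


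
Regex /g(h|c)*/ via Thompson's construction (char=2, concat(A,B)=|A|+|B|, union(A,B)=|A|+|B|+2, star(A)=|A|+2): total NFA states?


Syntax tree has 3 char leaf(s), 1 union(s), 1 star(s)
chars contribute 3×2 = 6; each union adds +2; each star adds +2
Total: 6 + 2 + 2 = 10 states


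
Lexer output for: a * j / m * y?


Scan left to right, longest-match per lexeme
Tokens: ID(a), OP(*), ID(j), OP(/), ID(m), OP(*), ID(y)


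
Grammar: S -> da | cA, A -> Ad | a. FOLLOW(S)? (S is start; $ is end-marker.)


$ ∈ FOLLOW(S). For each A -> αBβ: add FIRST(β)\{ε} to FOLLOW(B); if β nullable, add FOLLOW(A).
FOLLOW(S) = {$}


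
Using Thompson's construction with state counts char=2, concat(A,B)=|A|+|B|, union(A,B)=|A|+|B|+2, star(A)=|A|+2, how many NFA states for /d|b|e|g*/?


Syntax tree has 4 char leaf(s), 3 union(s), 1 star(s)
chars contribute 4×2 = 8; each union adds +2; each star adds +2
Total: 8 + 6 + 2 = 16 states


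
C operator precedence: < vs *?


'*' is multiplicative (level 10); '<' is relational (level 7)
Higher level binds tighter
'*' has higher precedence than '<'


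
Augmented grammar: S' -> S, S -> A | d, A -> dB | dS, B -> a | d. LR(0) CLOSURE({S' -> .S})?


Start: S' -> .S
For each item with dot before a nonterminal B, add B -> .γ for every B-production
Closure: [S' -> .S, S -> .A, S -> .d, A -> .dB, A -> .dS]


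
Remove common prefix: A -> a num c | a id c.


Common prefix: 'a'
Factored: A -> a A', A' -> num c | id c


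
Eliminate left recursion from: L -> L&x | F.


Left-recursive alternatives: L&x; non-recursive: F
Introduce L': L -> FL', L' -> &xL' | ε


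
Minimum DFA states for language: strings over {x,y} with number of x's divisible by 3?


Track (count of x) mod 3: states 0..2, accept at 0
Minimal DFA: 3 states


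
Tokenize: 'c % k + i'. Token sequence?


Scan left to right, longest-match per lexeme
Tokens: ID(c), OP(%), ID(k), OP(+), ID(i)


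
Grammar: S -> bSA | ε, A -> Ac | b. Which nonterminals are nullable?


A nonterminal is nullable iff some alternative derives ε (directly, or every symbol in it is nullable)
Nullable: {S}


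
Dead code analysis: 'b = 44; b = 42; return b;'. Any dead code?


first assignment to b is overwritten before any read
Dead: 'b = 44'


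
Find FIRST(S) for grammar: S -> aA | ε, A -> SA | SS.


Per alternative of S: FIRST(aA) = {a}; FIRST(ε) = {ε}
FIRST(S) = {a, ε}


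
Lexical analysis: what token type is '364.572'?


Pattern: digits with a decimal point
Type: FLOAT_LITERAL


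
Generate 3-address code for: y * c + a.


Break into single-operator statements:
t1 = y * c
t2 = t1 + a


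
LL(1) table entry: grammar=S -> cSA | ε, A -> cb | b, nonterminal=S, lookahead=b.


For [S, b]: ε is nullable and 'b' ∈ FOLLOW(S)
Entry: S -> ε


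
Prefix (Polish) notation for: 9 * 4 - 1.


left-to-right (same/higher precedence on left): tree is (- (* 9 4) 1)
Prefix: - * 9 4 1


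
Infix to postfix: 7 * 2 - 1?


Left to right (same or higher precedence on left)
Postfix: 7 2 * 1 -


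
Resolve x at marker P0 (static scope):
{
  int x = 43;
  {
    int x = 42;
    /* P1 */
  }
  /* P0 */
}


x declared in the same block as P0
x = 43


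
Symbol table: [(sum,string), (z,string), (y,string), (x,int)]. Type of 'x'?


Lookup 'x' → type int


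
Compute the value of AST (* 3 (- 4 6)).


Evaluate inner: (- 4 6) = -2
Evaluate root: (* 3 -2) = -6
Result: -6


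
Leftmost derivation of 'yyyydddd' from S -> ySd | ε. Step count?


Derivation: S => ySd => yySdd => yyySddd => yyyySdddd => yyyydddd
Steps: 5


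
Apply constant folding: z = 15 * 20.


15 * 20 = 300 at compile time
Optimized: z = 300


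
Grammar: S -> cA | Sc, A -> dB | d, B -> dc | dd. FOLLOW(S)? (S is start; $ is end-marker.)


$ ∈ FOLLOW(S). For each A -> αBβ: add FIRST(β)\{ε} to FOLLOW(B); if β nullable, add FOLLOW(A).
FOLLOW(S) = {$, c}


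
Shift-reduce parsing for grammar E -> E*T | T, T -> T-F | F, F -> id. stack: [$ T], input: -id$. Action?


shift '-' to continue T -> T-F
Action: shift


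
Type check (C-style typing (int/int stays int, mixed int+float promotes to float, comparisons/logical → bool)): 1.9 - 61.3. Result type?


Operand types: float - float
Rule: mixed int/float promotes to float; int/int stays int
Result type: float


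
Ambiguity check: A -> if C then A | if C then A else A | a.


dangling else: 'if C then if C then a else a' parses two ways
Ambiguous


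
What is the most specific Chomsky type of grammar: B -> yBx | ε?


Single nonterminal LHS, but y^n x^n is not regular
Classification: Type 2 (Context-Free)


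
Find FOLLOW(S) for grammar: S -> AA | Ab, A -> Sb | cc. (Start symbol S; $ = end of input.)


$ ∈ FOLLOW(S). For each A -> αBβ: add FIRST(β)\{ε} to FOLLOW(B); if β nullable, add FOLLOW(A).
FOLLOW(S) = {$, b}


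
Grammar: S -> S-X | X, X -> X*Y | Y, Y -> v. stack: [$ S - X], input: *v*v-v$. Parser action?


'*' can extend X; shift to build X -> X*Y
Action: shift


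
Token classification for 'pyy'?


Pattern: letter/underscore followed by alphanumerics, not a keyword
Type: IDENTIFIER


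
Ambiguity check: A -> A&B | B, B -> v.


precedence layered via separate nonterminal B: deterministic
Unambiguous


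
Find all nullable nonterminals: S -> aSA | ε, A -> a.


A nonterminal is nullable iff some alternative derives ε (directly, or every symbol in it is nullable)
Nullable: {S}


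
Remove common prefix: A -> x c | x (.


Common prefix: 'x'
Factored: A -> x A', A' -> c | (


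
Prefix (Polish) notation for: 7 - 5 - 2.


left-to-right (same/higher precedence on left): tree is (- (- 7 5) 2)
Prefix: - - 7 5 2


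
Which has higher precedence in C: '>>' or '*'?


'*' is multiplicative (level 10); '>>' is shift (level 8)
Higher level binds tighter
'*' has higher precedence than '>>'


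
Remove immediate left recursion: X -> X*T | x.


Left-recursive alternatives: X*T; non-recursive: x
Introduce X': X -> xX', X' -> *TX' | ε


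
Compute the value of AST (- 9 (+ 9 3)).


Evaluate inner: (+ 9 3) = 12
Evaluate root: (- 9 12) = -3
Result: -3


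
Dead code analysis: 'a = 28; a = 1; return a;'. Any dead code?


first assignment to a is overwritten before any read
Dead: 'a = 28'


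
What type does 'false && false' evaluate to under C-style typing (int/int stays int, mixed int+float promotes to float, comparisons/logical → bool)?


Operand types: bool && bool
Rule: logical operators take bool operands and yield bool
Result type: bool


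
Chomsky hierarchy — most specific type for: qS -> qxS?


LHS has context (more than one symbol) and |LHS| ≤ |RHS|
Classification: Type 1 (Context-Sensitive)


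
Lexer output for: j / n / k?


Scan left to right, longest-match per lexeme
Tokens: ID(j), OP(/), ID(n), OP(/), ID(k)


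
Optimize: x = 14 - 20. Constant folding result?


14 - 20 = -6 at compile time
Optimized: x = -6


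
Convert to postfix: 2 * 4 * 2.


Left to right (same or higher precedence on left)
Postfix: 2 4 * 2 *


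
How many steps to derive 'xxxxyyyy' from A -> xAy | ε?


Derivation: A => xAy => xxAyy => xxxAyyy => xxxxAyyyy => xxxxyyyy
Steps: 5


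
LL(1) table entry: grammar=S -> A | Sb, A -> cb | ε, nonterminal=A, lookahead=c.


For [A, c]: 'c' ∈ FIRST(cb)
Entry: A -> cb


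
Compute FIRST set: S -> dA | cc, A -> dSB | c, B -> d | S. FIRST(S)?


Per alternative of S: FIRST(dA) = {d}; FIRST(cc) = {c}
FIRST(S) = {c, d}


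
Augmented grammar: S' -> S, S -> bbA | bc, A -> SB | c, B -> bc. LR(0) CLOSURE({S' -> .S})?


Start: S' -> .S
For each item with dot before a nonterminal B, add B -> .γ for every B-production
Closure: [S' -> .S, S -> .bbA, S -> .bc]


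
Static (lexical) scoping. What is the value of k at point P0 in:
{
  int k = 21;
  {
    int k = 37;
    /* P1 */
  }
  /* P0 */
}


k declared in the same block as P0
k = 21


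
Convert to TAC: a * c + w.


Break into single-operator statements:
t1 = a * c
t2 = t1 + w


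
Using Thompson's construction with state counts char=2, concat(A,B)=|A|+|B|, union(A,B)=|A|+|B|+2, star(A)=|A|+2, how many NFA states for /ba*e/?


Syntax tree has 3 char leaf(s), 0 union(s), 1 star(s)
chars contribute 3×2 = 6; each union adds +2; each star adds +2
Total: 6 + 0 + 2 = 8 states


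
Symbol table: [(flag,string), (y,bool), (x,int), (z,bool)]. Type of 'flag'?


Lookup 'flag' → type string


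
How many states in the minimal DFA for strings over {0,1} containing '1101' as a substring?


KMP-style automaton: 4 progress states + 1 absorbing accept = 5
Minimal DFA: 5 states


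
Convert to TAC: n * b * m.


Break into single-operator statements:
t1 = n * b
t2 = t1 * m


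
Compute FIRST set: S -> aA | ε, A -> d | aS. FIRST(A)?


Per alternative of A: FIRST(d) = {d}; FIRST(aS) = {a}
FIRST(A) = {a, d}


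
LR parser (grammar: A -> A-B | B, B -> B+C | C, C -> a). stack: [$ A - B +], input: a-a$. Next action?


no handle; shift 'a'
Action: shift


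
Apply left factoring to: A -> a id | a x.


Common prefix: 'a'
Factored: A -> a A', A' -> id | x


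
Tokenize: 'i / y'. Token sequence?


Scan left to right, longest-match per lexeme
Tokens: ID(i), OP(/), ID(y)


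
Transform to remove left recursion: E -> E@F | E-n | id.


Left-recursive alternatives: E@F, E-n; non-recursive: id
Introduce E': E -> idE', E' -> @FE' | -nE' | ε


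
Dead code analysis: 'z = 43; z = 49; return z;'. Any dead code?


first assignment to z is overwritten before any read
Dead: 'z = 43'


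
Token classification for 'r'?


Pattern: letter/underscore followed by alphanumerics, not a keyword
Type: IDENTIFIER


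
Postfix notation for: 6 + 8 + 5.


Left to right (same or higher precedence on left)
Postfix: 6 8 + 5 +


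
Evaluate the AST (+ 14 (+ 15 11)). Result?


Evaluate inner: (+ 15 11) = 26
Evaluate root: (+ 14 26) = 40
Result: 40


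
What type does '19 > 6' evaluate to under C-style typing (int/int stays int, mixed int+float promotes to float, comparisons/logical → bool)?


Operand types: int > int
Rule: comparison yields bool
Result type: bool


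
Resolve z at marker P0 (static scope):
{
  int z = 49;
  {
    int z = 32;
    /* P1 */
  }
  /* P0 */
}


z declared in the same block as P0
z = 49


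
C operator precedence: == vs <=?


'<=' is relational (level 7); '==' is equality (level 6)
Higher level binds tighter
'<=' has higher precedence than '=='


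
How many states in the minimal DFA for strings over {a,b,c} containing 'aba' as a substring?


KMP-style automaton: 3 progress states + 1 absorbing accept = 4
Minimal DFA: 4 states


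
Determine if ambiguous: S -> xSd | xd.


balanced x^n…d^n: each string has a unique parse
Unambiguous


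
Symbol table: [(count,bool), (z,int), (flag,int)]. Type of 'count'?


Lookup 'count' → type bool


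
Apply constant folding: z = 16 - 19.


16 - 19 = -3 at compile time
Optimized: z = -3


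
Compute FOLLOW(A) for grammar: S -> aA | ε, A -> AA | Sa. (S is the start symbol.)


$ ∈ FOLLOW(S). For each A -> αBβ: add FIRST(β)\{ε} to FOLLOW(B); if β nullable, add FOLLOW(A).
FOLLOW(A) = {$, a}


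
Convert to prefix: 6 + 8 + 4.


left-to-right (same/higher precedence on left): tree is (+ (+ 6 8) 4)
Prefix: + + 6 8 4


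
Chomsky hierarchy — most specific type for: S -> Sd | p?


Left-linear: every RHS is a terminal or one nonterminal followed by a terminal
Classification: Type 3 (Regular)


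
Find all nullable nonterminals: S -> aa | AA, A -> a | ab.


A nonterminal is nullable iff some alternative derives ε (directly, or every symbol in it is nullable)
Nullable: {}


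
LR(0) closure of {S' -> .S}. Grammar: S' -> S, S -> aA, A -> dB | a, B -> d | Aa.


Start: S' -> .S
For each item with dot before a nonterminal B, add B -> .γ for every B-production
Closure: [S' -> .S, S -> .aA]


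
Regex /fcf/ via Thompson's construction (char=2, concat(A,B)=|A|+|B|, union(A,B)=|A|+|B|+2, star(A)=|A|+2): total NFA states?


Syntax tree has 3 char leaf(s), 0 union(s), 0 star(s)
chars contribute 3×2 = 6; each union adds +2; each star adds +2
Total: 6 + 0 + 0 = 6 states


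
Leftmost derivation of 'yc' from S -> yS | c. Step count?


Derivation: S => yS => yc
Steps: 2


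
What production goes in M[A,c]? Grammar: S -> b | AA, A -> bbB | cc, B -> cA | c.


For [A, c]: 'c' ∈ FIRST(cc)
Entry: A -> cc


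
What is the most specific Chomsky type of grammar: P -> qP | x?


Right-linear: every RHS is a terminal or a terminal followed by one nonterminal
Classification: Type 3 (Regular)


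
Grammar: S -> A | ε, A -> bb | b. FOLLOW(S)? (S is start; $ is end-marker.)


$ ∈ FOLLOW(S). For each A -> αBβ: add FIRST(β)\{ε} to FOLLOW(B); if β nullable, add FOLLOW(A).
FOLLOW(S) = {$}


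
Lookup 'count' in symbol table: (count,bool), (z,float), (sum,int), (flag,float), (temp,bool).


Lookup 'count' → type bool


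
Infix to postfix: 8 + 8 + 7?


Left to right (same or higher precedence on left)
Postfix: 8 8 + 7 +


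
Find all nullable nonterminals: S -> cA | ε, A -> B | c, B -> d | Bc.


A nonterminal is nullable iff some alternative derives ε (directly, or every symbol in it is nullable)
Nullable: {S}


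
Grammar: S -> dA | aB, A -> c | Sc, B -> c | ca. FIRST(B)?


Per alternative of B: FIRST(c) = {c}; FIRST(ca) = {c}
FIRST(B) = {c}


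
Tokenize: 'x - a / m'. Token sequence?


Scan left to right, longest-match per lexeme
Tokens: ID(x), OP(-), ID(a), OP(/), ID(m)


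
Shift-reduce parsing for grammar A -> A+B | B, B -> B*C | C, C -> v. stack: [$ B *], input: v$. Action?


no handle; shift 'v'
Action: shift


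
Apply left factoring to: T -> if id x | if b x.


Common prefix: 'if'
Factored: T -> if T', T' -> id x | b x


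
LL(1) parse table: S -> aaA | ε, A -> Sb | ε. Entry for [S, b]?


For [S, b]: ε is nullable and 'b' ∈ FOLLOW(S)
Entry: S -> ε


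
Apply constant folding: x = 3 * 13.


3 * 13 = 39 at compile time
Optimized: x = 39


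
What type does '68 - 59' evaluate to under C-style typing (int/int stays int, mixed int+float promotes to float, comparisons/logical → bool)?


Operand types: int - int
Rule: mixed int/float promotes to float; int/int stays int
Result type: int


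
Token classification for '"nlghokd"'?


Pattern: double-quoted sequence
Type: STRING_LITERAL


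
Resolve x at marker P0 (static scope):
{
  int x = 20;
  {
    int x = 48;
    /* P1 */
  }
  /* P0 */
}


x declared in the same block as P0
x = 20


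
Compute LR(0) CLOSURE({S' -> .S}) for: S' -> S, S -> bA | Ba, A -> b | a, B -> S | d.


Start: S' -> .S
For each item with dot before a nonterminal B, add B -> .γ for every B-production
Closure: [S' -> .S, S -> .bA, S -> .Ba, B -> .S, B -> .d]


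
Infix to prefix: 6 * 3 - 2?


left-to-right (same/higher precedence on left): tree is (- (* 6 3) 2)
Prefix: - * 6 3 2


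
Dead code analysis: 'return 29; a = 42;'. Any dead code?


statement follows a return and is unreachable
Dead: 'a = 42'


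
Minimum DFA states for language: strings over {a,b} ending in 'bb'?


Track the longest suffix of input matching a prefix of 'bb': 3 classes (prefixes of length 0..2)
Minimal DFA: 3 states


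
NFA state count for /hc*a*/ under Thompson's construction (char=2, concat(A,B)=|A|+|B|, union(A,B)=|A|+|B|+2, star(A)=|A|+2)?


Syntax tree has 3 char leaf(s), 0 union(s), 2 star(s)
chars contribute 3×2 = 6; each union adds +2; each star adds +2
Total: 6 + 0 + 4 = 10 states


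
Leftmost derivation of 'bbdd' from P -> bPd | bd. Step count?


Derivation: P => bPd => bbdd
Steps: 2


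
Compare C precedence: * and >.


'*' is multiplicative (level 10); '>' is relational (level 7)
Higher level binds tighter
'*' has higher precedence than '>'


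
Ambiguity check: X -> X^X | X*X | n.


'n^n*n' has two parse trees (no precedence encoded between ^ and *)
Ambiguous


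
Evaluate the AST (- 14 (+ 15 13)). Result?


Evaluate inner: (+ 15 13) = 28
Evaluate root: (- 14 28) = -14
Result: -14


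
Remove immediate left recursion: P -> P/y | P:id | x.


Left-recursive alternatives: P/y, P:id; non-recursive: x
Introduce P': P -> xP', P' -> /yP' | :idP' | ε


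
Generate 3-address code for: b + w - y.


Break into single-operator statements:
t1 = b + w
t2 = t1 - y


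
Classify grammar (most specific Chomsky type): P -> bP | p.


Right-linear: every RHS is a terminal or a terminal followed by one nonterminal
Classification: Type 3 (Regular)


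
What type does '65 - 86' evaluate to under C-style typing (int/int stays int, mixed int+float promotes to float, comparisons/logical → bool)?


Operand types: int - int
Rule: mixed int/float promotes to float; int/int stays int
Result type: int


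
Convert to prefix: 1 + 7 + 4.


left-to-right (same/higher precedence on left): tree is (+ (+ 1 7) 4)
Prefix: + + 1 7 4


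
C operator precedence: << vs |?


'<<' is shift (level 8); '|' is bitwise OR (level 3)
Higher level binds tighter
'<<' has higher precedence than '|'


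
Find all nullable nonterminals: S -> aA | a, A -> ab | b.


A nonterminal is nullable iff some alternative derives ε (directly, or every symbol in it is nullable)
Nullable: {}


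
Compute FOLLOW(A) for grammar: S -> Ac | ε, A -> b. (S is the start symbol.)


$ ∈ FOLLOW(S). For each A -> αBβ: add FIRST(β)\{ε} to FOLLOW(B); if β nullable, add FOLLOW(A).
FOLLOW(A) = {c}


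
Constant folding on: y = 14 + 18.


14 + 18 = 32 at compile time
Optimized: y = 32


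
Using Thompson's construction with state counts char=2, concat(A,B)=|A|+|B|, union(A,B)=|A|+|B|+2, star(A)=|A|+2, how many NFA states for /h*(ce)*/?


Syntax tree has 3 char leaf(s), 0 union(s), 2 star(s)
chars contribute 3×2 = 6; each union adds +2; each star adds +2
Total: 6 + 0 + 4 = 10 states


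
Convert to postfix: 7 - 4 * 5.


* has higher precedence, evaluate 4*5 first
Postfix: 7 4 5 * -


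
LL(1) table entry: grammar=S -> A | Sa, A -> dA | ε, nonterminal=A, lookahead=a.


For [A, a]: ε is nullable and 'a' ∈ FOLLOW(A)
Entry: A -> ε


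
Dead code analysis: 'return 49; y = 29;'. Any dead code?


statement follows a return and is unreachable
Dead: 'y = 29'


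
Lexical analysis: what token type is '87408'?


Pattern: digits only
Type: INTEGER_LITERAL


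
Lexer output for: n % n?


Scan left to right, longest-match per lexeme
Tokens: ID(n), OP(%), ID(n)


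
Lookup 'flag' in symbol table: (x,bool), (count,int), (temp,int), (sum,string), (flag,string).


Lookup 'flag' → type string


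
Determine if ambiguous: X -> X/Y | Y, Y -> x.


precedence layered via separate nonterminal Y: deterministic
Unambiguous


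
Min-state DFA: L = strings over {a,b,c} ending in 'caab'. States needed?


Track the longest suffix of input matching a prefix of 'caab': 5 classes (prefixes of length 0..4)
Minimal DFA: 5 states


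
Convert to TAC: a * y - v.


Break into single-operator statements:
t1 = a * y
t2 = t1 - v


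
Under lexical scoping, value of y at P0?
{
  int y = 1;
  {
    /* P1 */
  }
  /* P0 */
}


y declared in the same block as P0
y = 1


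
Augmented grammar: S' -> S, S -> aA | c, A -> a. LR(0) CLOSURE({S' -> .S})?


Start: S' -> .S
For each item with dot before a nonterminal B, add B -> .γ for every B-production
Closure: [S' -> .S, S -> .aA, S -> .c]


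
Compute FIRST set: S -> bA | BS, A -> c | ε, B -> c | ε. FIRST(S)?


Per alternative of S: FIRST(bA) = {b}; FIRST(BS) = {b, c}
FIRST(S) = {b, c}


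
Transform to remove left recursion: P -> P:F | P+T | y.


Left-recursive alternatives: P:F, P+T; non-recursive: y
Introduce P': P -> yP', P' -> :FP' | +TP' | ε


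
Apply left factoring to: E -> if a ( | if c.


Common prefix: 'if'
Factored: E -> if E', E' -> a ( | c


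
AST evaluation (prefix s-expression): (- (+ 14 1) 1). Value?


Evaluate inner: (+ 14 1) = 15
Evaluate root: (- 15 1) = 14
Result: 14


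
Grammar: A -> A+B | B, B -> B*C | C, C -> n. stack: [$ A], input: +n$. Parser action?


shift '+' to continue A -> A+B
Action: shift


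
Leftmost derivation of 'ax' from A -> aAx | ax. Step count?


Derivation: A => ax
Steps: 1


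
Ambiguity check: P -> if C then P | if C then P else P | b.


dangling else: 'if C then if C then b else b' parses two ways
Ambiguous


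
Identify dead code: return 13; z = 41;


statement follows a return and is unreachable
Dead: 'z = 41'


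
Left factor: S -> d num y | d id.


Common prefix: 'd'
Factored: S -> d S', S' -> num y | id


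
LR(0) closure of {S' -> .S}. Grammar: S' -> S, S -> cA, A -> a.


Start: S' -> .S
For each item with dot before a nonterminal B, add B -> .γ for every B-production
Closure: [S' -> .S, S -> .cA]


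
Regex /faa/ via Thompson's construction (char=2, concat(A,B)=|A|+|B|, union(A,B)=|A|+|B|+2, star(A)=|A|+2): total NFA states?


Syntax tree has 3 char leaf(s), 0 union(s), 0 star(s)
chars contribute 3×2 = 6; each union adds +2; each star adds +2
Total: 6 + 0 + 0 = 6 states


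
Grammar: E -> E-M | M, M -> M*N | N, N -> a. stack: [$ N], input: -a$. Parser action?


'N' (not preceded by M*) is the handle for M -> N
Action: reduce (M -> N)


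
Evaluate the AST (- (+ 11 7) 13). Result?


Evaluate inner: (+ 11 7) = 18
Evaluate root: (- 18 13) = 5
Result: 5


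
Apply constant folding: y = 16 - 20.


16 - 20 = -4 at compile time
Optimized: y = -4


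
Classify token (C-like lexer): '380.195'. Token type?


Pattern: digits with a decimal point
Type: FLOAT_LITERAL


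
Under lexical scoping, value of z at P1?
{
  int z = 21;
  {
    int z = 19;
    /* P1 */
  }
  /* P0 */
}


z declared in the same block as P1
z = 19


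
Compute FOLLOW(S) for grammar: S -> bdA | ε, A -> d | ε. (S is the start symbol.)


$ ∈ FOLLOW(S). For each A -> αBβ: add FIRST(β)\{ε} to FOLLOW(B); if β nullable, add FOLLOW(A).
FOLLOW(S) = {$}


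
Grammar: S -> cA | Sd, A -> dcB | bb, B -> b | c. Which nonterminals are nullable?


A nonterminal is nullable iff some alternative derives ε (directly, or every symbol in it is nullable)
Nullable: {}


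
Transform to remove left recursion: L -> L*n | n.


Left-recursive alternatives: L*n; non-recursive: n
Introduce L': L -> nL', L' -> *nL' | ε


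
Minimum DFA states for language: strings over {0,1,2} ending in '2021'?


Track the longest suffix of input matching a prefix of '2021': 5 classes (prefixes of length 0..4)
Minimal DFA: 5 states


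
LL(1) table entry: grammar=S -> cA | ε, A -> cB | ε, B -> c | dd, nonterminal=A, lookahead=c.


For [A, c]: 'c' ∈ FIRST(cB)
Entry: A -> cB


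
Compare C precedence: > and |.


'>' is relational (level 7); '|' is bitwise OR (level 3)
Higher level binds tighter
'>' has higher precedence than '|'


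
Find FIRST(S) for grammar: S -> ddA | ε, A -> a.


Per alternative of S: FIRST(ddA) = {d}; FIRST(ε) = {ε}
FIRST(S) = {d, ε}


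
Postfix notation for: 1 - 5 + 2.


Left to right (same or higher precedence on left)
Postfix: 1 5 - 2 +


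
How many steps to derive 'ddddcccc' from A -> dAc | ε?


Derivation: A => dAc => ddAcc => dddAccc => ddddAcccc => ddddcccc
Steps: 5


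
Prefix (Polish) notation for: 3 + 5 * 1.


'*' binds tighter: tree is (+ 3 (* 5 1))
Prefix: + 3 * 5 1


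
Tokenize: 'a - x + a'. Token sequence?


Scan left to right, longest-match per lexeme
Tokens: ID(a), OP(-), ID(x), OP(+), ID(a)


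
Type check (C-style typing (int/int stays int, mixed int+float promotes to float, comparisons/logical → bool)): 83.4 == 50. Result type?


Operand types: float == int
Rule: comparison yields bool
Result type: bool
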